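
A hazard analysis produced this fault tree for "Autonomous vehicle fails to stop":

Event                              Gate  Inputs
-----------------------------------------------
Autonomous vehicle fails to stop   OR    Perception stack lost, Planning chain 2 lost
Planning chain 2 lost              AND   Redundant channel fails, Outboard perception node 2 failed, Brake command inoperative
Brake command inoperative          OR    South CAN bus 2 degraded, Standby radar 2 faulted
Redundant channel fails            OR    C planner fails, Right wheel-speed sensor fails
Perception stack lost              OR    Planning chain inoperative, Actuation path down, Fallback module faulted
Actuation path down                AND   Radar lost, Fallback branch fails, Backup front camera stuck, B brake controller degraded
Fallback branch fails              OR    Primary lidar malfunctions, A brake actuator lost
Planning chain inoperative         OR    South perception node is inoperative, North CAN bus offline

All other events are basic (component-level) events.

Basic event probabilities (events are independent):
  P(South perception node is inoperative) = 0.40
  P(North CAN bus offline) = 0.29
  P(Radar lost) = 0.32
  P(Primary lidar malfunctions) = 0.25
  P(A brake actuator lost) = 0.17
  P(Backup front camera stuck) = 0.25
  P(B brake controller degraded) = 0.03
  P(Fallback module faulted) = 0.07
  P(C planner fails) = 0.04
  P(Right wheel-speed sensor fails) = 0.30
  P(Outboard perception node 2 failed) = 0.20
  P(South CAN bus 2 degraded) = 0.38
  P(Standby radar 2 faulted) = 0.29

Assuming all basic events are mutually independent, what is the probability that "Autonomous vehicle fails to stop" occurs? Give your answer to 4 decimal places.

0.6187

P(Planning chain inoperative) [OR] = 1 − (1−0.40) × (1−0.29) = 0.574000
P(Fallback branch fails) [OR] = 1 − (1−0.25) × (1−0.17) = 0.377500
P(Actuation path down) [AND] = 0.32 × 0.377500 × 0.25 × 0.03 = 0.000906
P(Perception stack lost) [OR] = 1 − (1−0.574000) × (1−0.000906) × (1−0.07) = 0.604179
P(Redundant channel fails) [OR] = 1 − (1−0.04) × (1−0.30) = 0.328000
P(Brake command inoperative) [OR] = 1 − (1−0.38) × (1−0.29) = 0.559800
P(Planning chain 2 lost) [AND] = 0.328000 × 0.20 × 0.559800 = 0.036723
P(Autonomous vehicle fails to stop) [OR] = 1 − (1−0.604179) × (1−0.036723) = 0.618715
Rounded to 4 decimal places: P(Autonomous vehicle fails to stop) ≈ 0.6187.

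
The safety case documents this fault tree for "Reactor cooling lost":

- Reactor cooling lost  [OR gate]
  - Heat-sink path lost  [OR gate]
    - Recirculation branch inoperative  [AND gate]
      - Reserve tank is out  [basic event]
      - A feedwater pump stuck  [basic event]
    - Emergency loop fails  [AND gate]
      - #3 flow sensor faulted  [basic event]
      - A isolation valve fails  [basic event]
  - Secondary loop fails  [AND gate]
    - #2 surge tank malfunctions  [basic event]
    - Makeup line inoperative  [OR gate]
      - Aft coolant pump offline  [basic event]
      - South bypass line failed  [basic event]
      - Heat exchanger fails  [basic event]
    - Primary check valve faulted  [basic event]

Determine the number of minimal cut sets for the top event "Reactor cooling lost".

Recirculation branch inoperative [AND]: one cut set from each child combined → 1 × 1 = 1 cut set(s).
Emergency loop fails [AND]: one cut set from each child combined → 1 × 1 = 1 cut set(s).
Heat-sink path lost [OR]: union of children's cut sets → 2 cut set(s).
Makeup line inoperative [OR]: union of children's cut sets → 3 cut set(s).
Secondary loop fails [AND]: one cut set from each child combined → 1 × 3 × 1 = 3 cut set(s).
Reactor cooling lost [OR]: union of children's cut sets → 5 cut set(s).
Minimal cut sets: {A feedwater pump stuck, Reserve tank is out}; {#3 flow sensor faulted, A isolation valve fails}; {#2 surge tank malfunctions, Aft coolant pump offline, Primary check valve faulted}; {#2 surge tank malfunctions, Primary check valve faulted, South bypass line failed}; {#2 surge tank malfunctions, Heat exchanger fails, Primary check valve faulted}.

5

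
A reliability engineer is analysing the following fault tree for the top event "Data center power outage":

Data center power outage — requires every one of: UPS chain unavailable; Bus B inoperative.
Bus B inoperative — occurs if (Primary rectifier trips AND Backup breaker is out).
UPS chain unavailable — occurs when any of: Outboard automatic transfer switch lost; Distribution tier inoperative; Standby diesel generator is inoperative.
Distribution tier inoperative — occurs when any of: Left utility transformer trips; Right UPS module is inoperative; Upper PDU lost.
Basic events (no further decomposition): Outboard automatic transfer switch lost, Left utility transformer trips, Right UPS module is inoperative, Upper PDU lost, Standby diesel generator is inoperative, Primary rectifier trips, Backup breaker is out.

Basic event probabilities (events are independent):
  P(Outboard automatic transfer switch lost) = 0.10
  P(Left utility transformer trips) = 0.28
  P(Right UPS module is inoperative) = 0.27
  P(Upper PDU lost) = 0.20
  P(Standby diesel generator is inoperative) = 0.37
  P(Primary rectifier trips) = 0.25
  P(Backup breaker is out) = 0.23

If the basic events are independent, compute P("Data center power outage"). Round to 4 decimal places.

0.0438

P(Distribution tier inoperative) [OR] = 1 − (1−0.28) × (1−0.27) × (1−0.20) = 0.579520
P(UPS chain unavailable) [OR] = 1 − (1−0.10) × (1−0.579520) × (1−0.37) = 0.761588
P(Bus B inoperative) [AND] = 0.25 × 0.23 = 0.057500
P(Data center power outage) [AND] = 0.761588 × 0.057500 = 0.043791
Rounded to 4 decimal places: P(Data center power outage) ≈ 0.0438.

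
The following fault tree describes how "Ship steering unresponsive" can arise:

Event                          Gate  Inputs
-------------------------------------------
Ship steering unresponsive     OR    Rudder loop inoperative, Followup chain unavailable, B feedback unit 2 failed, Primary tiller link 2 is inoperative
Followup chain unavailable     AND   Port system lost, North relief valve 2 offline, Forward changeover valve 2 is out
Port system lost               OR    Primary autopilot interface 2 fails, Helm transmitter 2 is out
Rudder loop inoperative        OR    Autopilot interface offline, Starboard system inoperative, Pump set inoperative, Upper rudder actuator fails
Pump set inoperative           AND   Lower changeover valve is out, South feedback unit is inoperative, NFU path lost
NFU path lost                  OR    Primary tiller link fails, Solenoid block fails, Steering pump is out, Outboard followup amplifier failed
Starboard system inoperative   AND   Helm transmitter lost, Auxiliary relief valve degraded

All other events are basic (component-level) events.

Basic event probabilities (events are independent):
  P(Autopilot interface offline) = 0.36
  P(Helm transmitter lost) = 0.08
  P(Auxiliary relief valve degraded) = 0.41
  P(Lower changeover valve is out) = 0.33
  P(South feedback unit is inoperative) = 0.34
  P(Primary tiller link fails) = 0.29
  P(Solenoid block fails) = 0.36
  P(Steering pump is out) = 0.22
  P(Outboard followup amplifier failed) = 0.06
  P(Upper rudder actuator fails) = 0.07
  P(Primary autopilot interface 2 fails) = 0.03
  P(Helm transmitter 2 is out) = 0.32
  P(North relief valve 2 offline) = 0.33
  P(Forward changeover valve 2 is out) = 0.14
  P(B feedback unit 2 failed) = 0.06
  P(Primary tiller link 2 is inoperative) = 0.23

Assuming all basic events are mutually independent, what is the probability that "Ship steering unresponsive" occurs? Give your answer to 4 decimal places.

0.6206

P(Starboard system inoperative) [AND] = 0.08 × 0.41 = 0.032800
P(NFU path lost) [OR] = 1 − (1−0.29) × (1−0.36) × (1−0.22) × (1−0.06) = 0.666834
P(Pump set inoperative) [AND] = 0.33 × 0.34 × 0.666834 = 0.074819
P(Rudder loop inoperative) [OR] = 1 − (1−0.36) × (1−0.032800) × (1−0.074819) × (1−0.07) = 0.467394
P(Port system lost) [OR] = 1 − (1−0.03) × (1−0.32) = 0.340400
P(Followup chain unavailable) [AND] = 0.340400 × 0.33 × 0.14 = 0.015726
P(Ship steering unresponsive) [OR] = 1 − (1−0.467394) × (1−0.015726) × (1−0.06) × (1−0.23) = 0.620562
Rounded to 4 decimal places: P(Ship steering unresponsive) ≈ 0.6206.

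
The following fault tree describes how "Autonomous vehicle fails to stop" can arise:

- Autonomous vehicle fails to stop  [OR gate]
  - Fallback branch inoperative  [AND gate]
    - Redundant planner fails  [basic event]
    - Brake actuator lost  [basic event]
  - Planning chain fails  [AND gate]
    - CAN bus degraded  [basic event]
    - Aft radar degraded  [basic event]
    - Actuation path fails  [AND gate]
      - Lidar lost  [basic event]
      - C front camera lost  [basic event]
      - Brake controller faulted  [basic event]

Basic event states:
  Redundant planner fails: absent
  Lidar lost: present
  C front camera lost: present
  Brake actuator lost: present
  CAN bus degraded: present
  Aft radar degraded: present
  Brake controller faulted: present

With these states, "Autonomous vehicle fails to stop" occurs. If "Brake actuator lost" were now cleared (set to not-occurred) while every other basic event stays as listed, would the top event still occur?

Yes

Counterfactual: set "Brake actuator lost" to not occurred.
Fallback branch inoperative [AND]: Redundant planner fails=not, Brake actuator lost=not → not all inputs occur → does not occur.
Actuation path fails [AND]: Lidar lost=occurs, C front camera lost=occurs, Brake controller faulted=occurs → all inputs occur → occurs.
Planning chain fails [AND]: CAN bus degraded=occurs, Aft radar degraded=occurs, Actuation path fails=occurs → all inputs occur → occurs.
Autonomous vehicle fails to stop [OR]: Fallback branch inoperative=not, Planning chain fails=occurs → at least one input occurs → occurs.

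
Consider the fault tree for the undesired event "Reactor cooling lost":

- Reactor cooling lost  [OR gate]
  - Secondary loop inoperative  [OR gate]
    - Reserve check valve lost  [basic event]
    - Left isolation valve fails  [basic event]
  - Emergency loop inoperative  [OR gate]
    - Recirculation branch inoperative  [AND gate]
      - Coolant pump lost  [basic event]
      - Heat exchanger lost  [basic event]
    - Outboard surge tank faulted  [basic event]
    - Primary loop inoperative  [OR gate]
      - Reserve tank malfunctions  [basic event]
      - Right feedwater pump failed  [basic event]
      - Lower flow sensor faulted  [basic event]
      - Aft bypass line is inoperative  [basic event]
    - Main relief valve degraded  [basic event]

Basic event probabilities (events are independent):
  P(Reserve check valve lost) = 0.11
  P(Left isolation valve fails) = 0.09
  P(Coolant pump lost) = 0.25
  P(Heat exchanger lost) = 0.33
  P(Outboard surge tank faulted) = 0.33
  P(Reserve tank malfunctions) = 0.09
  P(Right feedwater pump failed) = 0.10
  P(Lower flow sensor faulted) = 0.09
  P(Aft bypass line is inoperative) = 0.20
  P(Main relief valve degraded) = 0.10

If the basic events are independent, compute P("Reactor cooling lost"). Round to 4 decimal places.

P(Secondary loop inoperative) [OR] = 1 − (1−0.11) × (1−0.09) = 0.190100
P(Recirculation branch inoperative) [AND] = 0.25 × 0.33 = 0.082500
P(Primary loop inoperative) [OR] = 1 − (1−0.09) × (1−0.10) × (1−0.09) × (1−0.20) = 0.403768
P(Emergency loop inoperative) [OR] = 1 − (1−0.082500) × (1−0.33) × (1−0.403768) × (1−0.10) = 0.670133
P(Reactor cooling lost) [OR] = 1 − (1−0.190100) × (1−0.670133) = 0.732841
Rounded to 4 decimal places: P(Reactor cooling lost) ≈ 0.7328.

0.7328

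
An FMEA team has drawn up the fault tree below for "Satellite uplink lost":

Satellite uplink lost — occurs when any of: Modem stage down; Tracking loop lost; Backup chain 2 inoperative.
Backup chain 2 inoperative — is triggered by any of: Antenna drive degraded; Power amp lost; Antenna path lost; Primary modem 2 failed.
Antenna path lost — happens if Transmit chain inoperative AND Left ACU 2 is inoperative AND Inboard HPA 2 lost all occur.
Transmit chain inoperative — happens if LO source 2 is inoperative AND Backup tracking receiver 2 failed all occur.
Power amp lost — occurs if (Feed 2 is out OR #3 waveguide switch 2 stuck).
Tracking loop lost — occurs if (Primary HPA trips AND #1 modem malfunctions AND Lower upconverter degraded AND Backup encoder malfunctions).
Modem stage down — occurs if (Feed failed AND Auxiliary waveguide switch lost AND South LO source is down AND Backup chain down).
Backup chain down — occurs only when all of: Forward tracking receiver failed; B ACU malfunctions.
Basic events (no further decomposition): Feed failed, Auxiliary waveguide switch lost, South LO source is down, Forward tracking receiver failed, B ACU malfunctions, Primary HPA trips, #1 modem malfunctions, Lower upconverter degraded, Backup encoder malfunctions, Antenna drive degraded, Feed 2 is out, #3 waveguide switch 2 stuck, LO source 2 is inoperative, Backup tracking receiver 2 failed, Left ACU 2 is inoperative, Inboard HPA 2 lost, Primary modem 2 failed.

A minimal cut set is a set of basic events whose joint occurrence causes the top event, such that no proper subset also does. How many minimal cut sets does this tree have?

Backup chain down [AND]: one cut set from each child combined → 1 × 1 = 1 cut set(s).
Modem stage down [AND]: one cut set from each child combined → 1 × 1 × 1 × 1 = 1 cut set(s).
Tracking loop lost [AND]: one cut set from each child combined → 1 × 1 × 1 × 1 = 1 cut set(s).
Power amp lost [OR]: union of children's cut sets → 2 cut set(s).
Transmit chain inoperative [AND]: one cut set from each child combined → 1 × 1 = 1 cut set(s).
Antenna path lost [AND]: one cut set from each child combined → 1 × 1 × 1 = 1 cut set(s).
Backup chain 2 inoperative [OR]: union of children's cut sets → 5 cut set(s).
Satellite uplink lost [OR]: union of children's cut sets → 7 cut set(s).
Minimal cut sets: {Auxiliary waveguide switch lost, B ACU malfunctions, Feed failed, Forward tracking receiver failed, South LO source is down}; {#1 modem malfunctions, Backup encoder malfunctions, Lower upconverter degraded, Primary HPA trips}; {Antenna drive degraded}; {Feed 2 is out}; {#3 waveguide switch 2 stuck}; {Backup tracking receiver 2 failed, Inboard HPA 2 lost, LO source 2 is inoperative, Left ACU 2 is inoperative}; {Primary modem 2 failed}.

7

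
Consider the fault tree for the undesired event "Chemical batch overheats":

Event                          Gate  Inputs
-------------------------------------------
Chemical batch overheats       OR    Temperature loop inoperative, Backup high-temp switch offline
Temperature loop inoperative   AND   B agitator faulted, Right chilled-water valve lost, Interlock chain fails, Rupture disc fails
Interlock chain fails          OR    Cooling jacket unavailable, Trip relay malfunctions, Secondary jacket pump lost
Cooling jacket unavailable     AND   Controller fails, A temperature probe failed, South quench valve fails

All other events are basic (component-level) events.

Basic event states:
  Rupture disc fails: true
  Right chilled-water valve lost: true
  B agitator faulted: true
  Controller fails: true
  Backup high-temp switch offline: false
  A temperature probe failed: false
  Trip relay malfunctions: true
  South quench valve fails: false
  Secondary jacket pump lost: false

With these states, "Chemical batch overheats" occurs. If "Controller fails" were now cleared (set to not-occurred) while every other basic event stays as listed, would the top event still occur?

Counterfactual: set "Controller fails" to not occurred.
Cooling jacket unavailable [AND]: Controller fails=not, A temperature probe failed=not, South quench valve fails=not → not all inputs occur → does not occur.
Interlock chain fails [OR]: Cooling jacket unavailable=not, Trip relay malfunctions=occurs, Secondary jacket pump lost=not → at least one input occurs → occurs.
Temperature loop inoperative [AND]: B agitator faulted=occurs, Right chilled-water valve lost=occurs, Interlock chain fails=occurs, Rupture disc fails=occurs → all inputs occur → occurs.
Chemical batch overheats [OR]: Temperature loop inoperative=occurs, Backup high-temp switch offline=not → at least one input occurs → occurs.

Yes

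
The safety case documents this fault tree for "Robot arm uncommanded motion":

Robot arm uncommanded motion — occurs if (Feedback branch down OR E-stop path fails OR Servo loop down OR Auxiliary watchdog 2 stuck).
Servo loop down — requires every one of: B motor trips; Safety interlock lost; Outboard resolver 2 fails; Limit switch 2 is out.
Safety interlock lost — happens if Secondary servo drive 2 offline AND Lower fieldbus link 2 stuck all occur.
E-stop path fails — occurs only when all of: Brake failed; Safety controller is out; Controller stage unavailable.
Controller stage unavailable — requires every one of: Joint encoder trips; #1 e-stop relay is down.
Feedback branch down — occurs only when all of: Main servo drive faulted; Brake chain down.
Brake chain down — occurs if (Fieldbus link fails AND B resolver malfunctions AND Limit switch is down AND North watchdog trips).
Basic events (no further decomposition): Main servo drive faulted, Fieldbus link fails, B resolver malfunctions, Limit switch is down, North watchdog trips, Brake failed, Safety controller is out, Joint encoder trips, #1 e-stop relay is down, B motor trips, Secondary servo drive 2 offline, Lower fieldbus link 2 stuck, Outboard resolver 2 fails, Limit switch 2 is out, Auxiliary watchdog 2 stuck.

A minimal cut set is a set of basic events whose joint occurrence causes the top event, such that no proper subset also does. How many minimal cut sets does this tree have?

4

Brake chain down [AND]: one cut set from each child combined → 1 × 1 × 1 × 1 = 1 cut set(s).
Feedback branch down [AND]: one cut set from each child combined → 1 × 1 = 1 cut set(s).
Controller stage unavailable [AND]: one cut set from each child combined → 1 × 1 = 1 cut set(s).
E-stop path fails [AND]: one cut set from each child combined → 1 × 1 × 1 = 1 cut set(s).
Safety interlock lost [AND]: one cut set from each child combined → 1 × 1 = 1 cut set(s).
Servo loop down [AND]: one cut set from each child combined → 1 × 1 × 1 × 1 = 1 cut set(s).
Robot arm uncommanded motion [OR]: union of children's cut sets → 4 cut set(s).
Minimal cut sets: {B resolver malfunctions, Fieldbus link fails, Limit switch is down, Main servo drive faulted, North watchdog trips}; {#1 e-stop relay is down, Brake failed, Joint encoder trips, Safety controller is out}; {B motor trips, Limit switch 2 is out, Lower fieldbus link 2 stuck, Outboard resolver 2 fails, Secondary servo drive 2 offline}; {Auxiliary watchdog 2 stuck}.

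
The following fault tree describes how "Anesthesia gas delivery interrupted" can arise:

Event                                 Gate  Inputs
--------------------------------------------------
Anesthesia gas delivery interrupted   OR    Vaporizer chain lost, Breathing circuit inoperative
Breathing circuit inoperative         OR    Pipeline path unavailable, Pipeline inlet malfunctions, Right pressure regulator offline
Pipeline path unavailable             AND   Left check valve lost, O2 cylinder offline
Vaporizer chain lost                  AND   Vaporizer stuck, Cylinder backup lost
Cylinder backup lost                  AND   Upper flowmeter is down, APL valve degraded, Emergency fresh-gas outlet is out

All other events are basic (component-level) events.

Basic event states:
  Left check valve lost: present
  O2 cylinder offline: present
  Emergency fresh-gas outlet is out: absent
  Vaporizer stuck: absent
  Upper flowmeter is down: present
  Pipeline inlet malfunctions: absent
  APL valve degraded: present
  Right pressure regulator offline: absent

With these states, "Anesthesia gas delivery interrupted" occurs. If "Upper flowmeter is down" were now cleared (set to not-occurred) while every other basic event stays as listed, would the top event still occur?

Counterfactual: set "Upper flowmeter is down" to not occurred.
Cylinder backup lost [AND]: Upper flowmeter is down=not, APL valve degraded=occurs, Emergency fresh-gas outlet is out=not → not all inputs occur → does not occur.
Vaporizer chain lost [AND]: Vaporizer stuck=not, Cylinder backup lost=not → not all inputs occur → does not occur.
Pipeline path unavailable [AND]: Left check valve lost=occurs, O2 cylinder offline=occurs → all inputs occur → occurs.
Breathing circuit inoperative [OR]: Pipeline path unavailable=occurs, Pipeline inlet malfunctions=not, Right pressure regulator offline=not → at least one input occurs → occurs.
Anesthesia gas delivery interrupted [OR]: Vaporizer chain lost=not, Breathing circuit inoperative=occurs → at least one input occurs → occurs.

Yes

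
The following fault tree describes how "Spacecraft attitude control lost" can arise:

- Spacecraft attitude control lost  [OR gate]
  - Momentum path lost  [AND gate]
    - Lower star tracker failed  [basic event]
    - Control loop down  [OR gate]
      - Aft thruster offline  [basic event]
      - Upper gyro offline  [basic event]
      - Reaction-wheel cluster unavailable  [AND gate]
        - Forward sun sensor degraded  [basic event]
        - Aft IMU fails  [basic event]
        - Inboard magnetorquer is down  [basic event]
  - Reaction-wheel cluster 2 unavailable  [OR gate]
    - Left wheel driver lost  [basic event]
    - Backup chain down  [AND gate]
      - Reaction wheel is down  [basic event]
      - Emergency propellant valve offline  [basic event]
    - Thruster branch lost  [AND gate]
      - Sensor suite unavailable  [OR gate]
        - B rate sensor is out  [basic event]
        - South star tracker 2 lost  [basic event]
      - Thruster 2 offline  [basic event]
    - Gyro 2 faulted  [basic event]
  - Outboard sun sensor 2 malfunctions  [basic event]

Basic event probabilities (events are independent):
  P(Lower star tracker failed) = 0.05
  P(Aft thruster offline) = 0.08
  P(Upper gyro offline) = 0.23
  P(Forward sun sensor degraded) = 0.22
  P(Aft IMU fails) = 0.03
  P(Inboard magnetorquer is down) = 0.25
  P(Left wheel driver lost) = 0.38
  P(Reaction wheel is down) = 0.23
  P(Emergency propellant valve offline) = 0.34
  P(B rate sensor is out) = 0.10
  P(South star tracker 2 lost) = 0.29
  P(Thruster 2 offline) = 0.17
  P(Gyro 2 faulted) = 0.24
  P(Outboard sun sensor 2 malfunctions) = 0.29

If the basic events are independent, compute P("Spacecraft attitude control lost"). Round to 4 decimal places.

0.7148

P(Reaction-wheel cluster unavailable) [AND] = 0.22 × 0.03 × 0.25 = 0.001650
P(Control loop down) [OR] = 1 − (1−0.08) × (1−0.23) × (1−0.001650) = 0.292769
P(Momentum path lost) [AND] = 0.05 × 0.292769 = 0.014638
P(Backup chain down) [AND] = 0.23 × 0.34 = 0.078200
P(Sensor suite unavailable) [OR] = 1 − (1−0.10) × (1−0.29) = 0.361000
P(Thruster branch lost) [AND] = 0.361000 × 0.17 = 0.061370
P(Reaction-wheel cluster 2 unavailable) [OR] = 1 − (1−0.38) × (1−0.078200) × (1−0.061370) × (1−0.24) = 0.592304
P(Spacecraft attitude control lost) [OR] = 1 − (1−0.014638) × (1−0.592304) × (1−0.29) = 0.714773
Rounded to 4 decimal places: P(Spacecraft attitude control lost) ≈ 0.7148.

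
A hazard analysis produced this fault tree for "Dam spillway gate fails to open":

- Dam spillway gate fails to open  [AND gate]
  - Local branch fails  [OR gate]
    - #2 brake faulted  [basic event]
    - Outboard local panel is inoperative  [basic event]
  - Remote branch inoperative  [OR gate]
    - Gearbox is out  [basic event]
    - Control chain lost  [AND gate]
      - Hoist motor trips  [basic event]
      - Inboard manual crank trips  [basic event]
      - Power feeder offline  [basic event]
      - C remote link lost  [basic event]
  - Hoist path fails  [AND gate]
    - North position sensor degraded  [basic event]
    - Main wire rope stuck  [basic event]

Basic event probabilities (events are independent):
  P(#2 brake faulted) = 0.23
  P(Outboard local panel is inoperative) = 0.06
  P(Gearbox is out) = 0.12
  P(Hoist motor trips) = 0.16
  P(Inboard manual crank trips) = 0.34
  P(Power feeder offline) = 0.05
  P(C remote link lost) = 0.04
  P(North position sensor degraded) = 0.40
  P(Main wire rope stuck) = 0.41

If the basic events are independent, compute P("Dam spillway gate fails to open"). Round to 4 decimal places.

0.0054

P(Local branch fails) [OR] = 1 − (1−0.23) × (1−0.06) = 0.276200
P(Control chain lost) [AND] = 0.16 × 0.34 × 0.05 × 0.04 = 0.000109
P(Remote branch inoperative) [OR] = 1 − (1−0.12) × (1−0.000109) = 0.120096
P(Hoist path fails) [AND] = 0.40 × 0.41 = 0.164000
P(Dam spillway gate fails to open) [AND] = 0.276200 × 0.120096 × 0.164000 = 0.005440
Rounded to 4 decimal places: P(Dam spillway gate fails to open) ≈ 0.0054.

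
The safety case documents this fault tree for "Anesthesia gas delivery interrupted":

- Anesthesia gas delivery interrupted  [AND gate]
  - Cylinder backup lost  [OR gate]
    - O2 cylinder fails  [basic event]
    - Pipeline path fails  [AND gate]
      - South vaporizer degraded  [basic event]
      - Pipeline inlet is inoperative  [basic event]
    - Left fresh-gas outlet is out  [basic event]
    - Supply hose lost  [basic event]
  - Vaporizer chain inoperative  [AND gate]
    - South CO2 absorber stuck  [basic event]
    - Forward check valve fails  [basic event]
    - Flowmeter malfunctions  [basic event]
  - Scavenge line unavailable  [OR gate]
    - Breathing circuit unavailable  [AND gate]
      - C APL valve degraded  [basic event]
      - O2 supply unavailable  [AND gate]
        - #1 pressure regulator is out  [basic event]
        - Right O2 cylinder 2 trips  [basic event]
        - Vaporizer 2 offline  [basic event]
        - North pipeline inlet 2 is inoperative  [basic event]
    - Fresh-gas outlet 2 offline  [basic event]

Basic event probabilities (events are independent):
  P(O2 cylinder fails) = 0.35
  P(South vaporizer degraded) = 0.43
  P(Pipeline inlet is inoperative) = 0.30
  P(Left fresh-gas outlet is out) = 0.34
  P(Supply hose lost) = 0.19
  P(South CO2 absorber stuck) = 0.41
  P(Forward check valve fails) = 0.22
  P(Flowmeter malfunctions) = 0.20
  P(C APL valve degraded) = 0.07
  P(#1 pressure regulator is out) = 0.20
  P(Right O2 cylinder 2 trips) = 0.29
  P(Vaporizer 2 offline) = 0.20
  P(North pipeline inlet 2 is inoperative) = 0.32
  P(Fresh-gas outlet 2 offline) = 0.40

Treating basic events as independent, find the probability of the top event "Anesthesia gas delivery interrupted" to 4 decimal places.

0.0050

P(Pipeline path fails) [AND] = 0.43 × 0.30 = 0.129000
P(Cylinder backup lost) [OR] = 1 − (1−0.35) × (1−0.129000) × (1−0.34) × (1−0.19) = 0.697336
P(Vaporizer chain inoperative) [AND] = 0.41 × 0.22 × 0.20 = 0.018040
P(O2 supply unavailable) [AND] = 0.20 × 0.29 × 0.20 × 0.32 = 0.003712
P(Breathing circuit unavailable) [AND] = 0.07 × 0.003712 = 0.000260
P(Scavenge line unavailable) [OR] = 1 − (1−0.000260) × (1−0.40) = 0.400156
P(Anesthesia gas delivery interrupted) [AND] = 0.697336 × 0.018040 × 0.400156 = 0.005034
Rounded to 4 decimal places: P(Anesthesia gas delivery interrupted) ≈ 0.0050.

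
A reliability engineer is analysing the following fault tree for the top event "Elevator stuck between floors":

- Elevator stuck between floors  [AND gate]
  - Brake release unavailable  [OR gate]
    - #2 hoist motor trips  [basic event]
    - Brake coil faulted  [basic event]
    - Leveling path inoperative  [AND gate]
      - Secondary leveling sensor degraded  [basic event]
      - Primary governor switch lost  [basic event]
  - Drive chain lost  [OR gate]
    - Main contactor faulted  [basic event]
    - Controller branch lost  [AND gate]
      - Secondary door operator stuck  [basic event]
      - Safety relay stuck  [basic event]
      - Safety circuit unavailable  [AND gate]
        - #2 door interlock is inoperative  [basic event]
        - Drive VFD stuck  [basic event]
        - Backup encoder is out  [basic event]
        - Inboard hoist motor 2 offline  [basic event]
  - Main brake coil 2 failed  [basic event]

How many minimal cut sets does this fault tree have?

6

Leveling path inoperative [AND]: one cut set from each child combined → 1 × 1 = 1 cut set(s).
Brake release unavailable [OR]: union of children's cut sets → 3 cut set(s).
Safety circuit unavailable [AND]: one cut set from each child combined → 1 × 1 × 1 × 1 = 1 cut set(s).
Controller branch lost [AND]: one cut set from each child combined → 1 × 1 × 1 = 1 cut set(s).
Drive chain lost [OR]: union of children's cut sets → 2 cut set(s).
Elevator stuck between floors [AND]: one cut set from each child combined → 3 × 2 × 1 = 6 cut set(s).
Minimal cut sets: {#2 hoist motor trips, Main brake coil 2 failed, Main contactor faulted}; {#2 door interlock is inoperative, #2 hoist motor trips, Backup encoder is out, Drive VFD stuck, Inboard hoist motor 2 offline, Main brake coil 2 failed, Safety relay stuck, Secondary door operator stuck}; {Brake coil faulted, Main brake coil 2 failed, Main contactor faulted}; {#2 door interlock is inoperative, Backup encoder is out, Brake coil faulted, Drive VFD stuck, Inboard hoist motor 2 offline, Main brake coil 2 failed, Safety relay stuck, Secondary door operator stuck}; {Main brake coil 2 failed, Main contactor faulted, Primary governor switch lost, Secondary leveling sensor degraded}; {#2 door interlock is inoperative, Backup encoder is out, Drive VFD stuck, Inboard hoist motor 2 offline, Main brake coil 2 failed, Primary governor switch lost, Safety relay stuck, Secondary door operator stuck, Secondary leveling sensor degraded}.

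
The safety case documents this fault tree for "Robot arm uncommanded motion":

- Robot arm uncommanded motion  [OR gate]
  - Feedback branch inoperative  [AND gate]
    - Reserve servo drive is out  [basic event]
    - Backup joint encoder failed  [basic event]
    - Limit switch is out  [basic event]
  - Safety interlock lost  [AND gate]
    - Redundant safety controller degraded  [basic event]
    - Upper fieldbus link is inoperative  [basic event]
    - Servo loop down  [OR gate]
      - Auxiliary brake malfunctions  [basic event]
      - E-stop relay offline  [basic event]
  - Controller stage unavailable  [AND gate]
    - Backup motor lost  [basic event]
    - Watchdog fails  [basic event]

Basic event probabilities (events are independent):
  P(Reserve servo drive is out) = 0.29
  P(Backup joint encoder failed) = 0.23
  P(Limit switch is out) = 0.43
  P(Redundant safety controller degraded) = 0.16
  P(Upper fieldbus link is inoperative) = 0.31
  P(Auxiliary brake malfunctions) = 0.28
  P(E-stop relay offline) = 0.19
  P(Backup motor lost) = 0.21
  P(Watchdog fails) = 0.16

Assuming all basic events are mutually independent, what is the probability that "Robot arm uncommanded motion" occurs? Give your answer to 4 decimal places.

P(Feedback branch inoperative) [AND] = 0.29 × 0.23 × 0.43 = 0.028681
P(Servo loop down) [OR] = 1 − (1−0.28) × (1−0.19) = 0.416800
P(Safety interlock lost) [AND] = 0.16 × 0.31 × 0.416800 = 0.020673
P(Controller stage unavailable) [AND] = 0.21 × 0.16 = 0.033600
P(Robot arm uncommanded motion) [OR] = 1 − (1−0.028681) × (1−0.020673) × (1−0.033600) = 0.080723
Rounded to 4 decimal places: P(Robot arm uncommanded motion) ≈ 0.0807.

0.0807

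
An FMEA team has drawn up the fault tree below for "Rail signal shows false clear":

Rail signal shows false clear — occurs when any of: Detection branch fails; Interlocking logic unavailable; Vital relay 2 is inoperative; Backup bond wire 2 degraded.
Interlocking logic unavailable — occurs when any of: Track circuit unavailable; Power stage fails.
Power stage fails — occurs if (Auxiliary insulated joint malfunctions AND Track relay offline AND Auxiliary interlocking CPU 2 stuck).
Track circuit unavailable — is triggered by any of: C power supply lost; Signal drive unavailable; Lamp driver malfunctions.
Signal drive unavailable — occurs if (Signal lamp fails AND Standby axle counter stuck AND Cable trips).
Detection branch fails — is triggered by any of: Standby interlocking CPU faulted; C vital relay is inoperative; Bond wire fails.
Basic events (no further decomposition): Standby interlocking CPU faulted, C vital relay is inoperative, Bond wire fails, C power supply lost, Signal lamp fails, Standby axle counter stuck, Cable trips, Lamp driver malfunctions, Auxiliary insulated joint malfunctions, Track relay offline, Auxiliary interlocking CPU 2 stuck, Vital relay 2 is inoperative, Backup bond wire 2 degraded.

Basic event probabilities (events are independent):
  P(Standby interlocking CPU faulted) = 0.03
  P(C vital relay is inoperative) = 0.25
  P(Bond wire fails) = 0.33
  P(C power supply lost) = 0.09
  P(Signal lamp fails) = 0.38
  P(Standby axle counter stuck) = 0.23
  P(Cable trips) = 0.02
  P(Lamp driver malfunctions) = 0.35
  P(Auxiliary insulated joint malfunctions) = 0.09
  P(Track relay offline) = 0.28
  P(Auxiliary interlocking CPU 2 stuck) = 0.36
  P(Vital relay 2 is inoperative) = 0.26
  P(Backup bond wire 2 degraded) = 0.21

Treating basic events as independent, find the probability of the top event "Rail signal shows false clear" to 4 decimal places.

0.8333

P(Detection branch fails) [OR] = 1 − (1−0.03) × (1−0.25) × (1−0.33) = 0.512575
P(Signal drive unavailable) [AND] = 0.38 × 0.23 × 0.02 = 0.001748
P(Track circuit unavailable) [OR] = 1 − (1−0.09) × (1−0.001748) × (1−0.35) = 0.409534
P(Power stage fails) [AND] = 0.09 × 0.28 × 0.36 = 0.009072
P(Interlocking logic unavailable) [OR] = 1 − (1−0.409534) × (1−0.009072) = 0.414891
P(Rail signal shows false clear) [OR] = 1 − (1−0.512575) × (1−0.414891) × (1−0.26) × (1−0.21) = 0.833274
Rounded to 4 decimal places: P(Rail signal shows false clear) ≈ 0.8333.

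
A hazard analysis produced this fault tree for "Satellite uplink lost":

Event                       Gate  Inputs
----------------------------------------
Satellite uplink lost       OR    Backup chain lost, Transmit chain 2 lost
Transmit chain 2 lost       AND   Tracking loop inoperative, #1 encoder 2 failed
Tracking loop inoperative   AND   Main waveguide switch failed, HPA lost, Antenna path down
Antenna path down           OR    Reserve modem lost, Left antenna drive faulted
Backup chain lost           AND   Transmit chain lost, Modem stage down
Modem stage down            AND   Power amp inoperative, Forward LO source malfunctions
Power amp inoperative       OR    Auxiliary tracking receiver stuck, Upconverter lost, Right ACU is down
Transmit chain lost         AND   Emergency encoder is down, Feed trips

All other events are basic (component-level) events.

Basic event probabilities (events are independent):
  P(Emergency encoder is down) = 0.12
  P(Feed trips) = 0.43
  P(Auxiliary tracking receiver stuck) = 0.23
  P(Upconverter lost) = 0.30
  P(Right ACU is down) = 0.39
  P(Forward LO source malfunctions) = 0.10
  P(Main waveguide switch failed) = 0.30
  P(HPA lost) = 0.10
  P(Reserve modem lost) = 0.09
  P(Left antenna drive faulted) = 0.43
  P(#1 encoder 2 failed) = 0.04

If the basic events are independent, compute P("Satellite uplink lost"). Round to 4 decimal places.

P(Transmit chain lost) [AND] = 0.12 × 0.43 = 0.051600
P(Power amp inoperative) [OR] = 1 − (1−0.23) × (1−0.30) × (1−0.39) = 0.671210
P(Modem stage down) [AND] = 0.671210 × 0.10 = 0.067121
P(Backup chain lost) [AND] = 0.051600 × 0.067121 = 0.003463
P(Antenna path down) [OR] = 1 − (1−0.09) × (1−0.43) = 0.481300
P(Tracking loop inoperative) [AND] = 0.30 × 0.10 × 0.481300 = 0.014439
P(Transmit chain 2 lost) [AND] = 0.014439 × 0.04 = 0.000578
P(Satellite uplink lost) [OR] = 1 − (1−0.003463) × (1−0.000578) = 0.004039
Rounded to 4 decimal places: P(Satellite uplink lost) ≈ 0.0040.

0.0040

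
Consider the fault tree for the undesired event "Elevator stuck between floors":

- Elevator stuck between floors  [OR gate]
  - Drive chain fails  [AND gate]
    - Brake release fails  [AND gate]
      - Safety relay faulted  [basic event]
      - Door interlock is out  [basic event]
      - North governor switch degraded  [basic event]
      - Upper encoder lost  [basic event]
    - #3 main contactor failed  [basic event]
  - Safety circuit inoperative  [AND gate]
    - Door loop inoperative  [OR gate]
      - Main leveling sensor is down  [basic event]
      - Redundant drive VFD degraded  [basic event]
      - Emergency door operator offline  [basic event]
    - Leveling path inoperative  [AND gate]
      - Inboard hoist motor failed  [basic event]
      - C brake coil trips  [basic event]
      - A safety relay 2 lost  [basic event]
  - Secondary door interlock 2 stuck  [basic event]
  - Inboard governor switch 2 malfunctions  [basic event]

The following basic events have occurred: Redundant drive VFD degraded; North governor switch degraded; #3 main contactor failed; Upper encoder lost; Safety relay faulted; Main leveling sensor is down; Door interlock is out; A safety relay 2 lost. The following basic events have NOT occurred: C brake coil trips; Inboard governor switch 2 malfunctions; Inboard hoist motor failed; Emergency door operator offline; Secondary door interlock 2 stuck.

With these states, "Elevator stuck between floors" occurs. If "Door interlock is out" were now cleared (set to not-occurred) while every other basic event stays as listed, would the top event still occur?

No

Counterfactual: set "Door interlock is out" to not occurred.
Brake release fails [AND]: Safety relay faulted=occurs, Door interlock is out=not, North governor switch degraded=occurs, Upper encoder lost=occurs → not all inputs occur → does not occur.
Drive chain fails [AND]: Brake release fails=not, #3 main contactor failed=occurs → not all inputs occur → does not occur.
Door loop inoperative [OR]: Main leveling sensor is down=occurs, Redundant drive VFD degraded=occurs, Emergency door operator offline=not → at least one input occurs → occurs.
Leveling path inoperative [AND]: Inboard hoist motor failed=not, C brake coil trips=not, A safety relay 2 lost=occurs → not all inputs occur → does not occur.
Safety circuit inoperative [AND]: Door loop inoperative=occurs, Leveling path inoperative=not → not all inputs occur → does not occur.
Elevator stuck between floors [OR]: Drive chain fails=not, Safety circuit inoperative=not, Secondary door interlock 2 stuck=not, Inboard governor switch 2 malfunctions=not → no input occurs → does not occur.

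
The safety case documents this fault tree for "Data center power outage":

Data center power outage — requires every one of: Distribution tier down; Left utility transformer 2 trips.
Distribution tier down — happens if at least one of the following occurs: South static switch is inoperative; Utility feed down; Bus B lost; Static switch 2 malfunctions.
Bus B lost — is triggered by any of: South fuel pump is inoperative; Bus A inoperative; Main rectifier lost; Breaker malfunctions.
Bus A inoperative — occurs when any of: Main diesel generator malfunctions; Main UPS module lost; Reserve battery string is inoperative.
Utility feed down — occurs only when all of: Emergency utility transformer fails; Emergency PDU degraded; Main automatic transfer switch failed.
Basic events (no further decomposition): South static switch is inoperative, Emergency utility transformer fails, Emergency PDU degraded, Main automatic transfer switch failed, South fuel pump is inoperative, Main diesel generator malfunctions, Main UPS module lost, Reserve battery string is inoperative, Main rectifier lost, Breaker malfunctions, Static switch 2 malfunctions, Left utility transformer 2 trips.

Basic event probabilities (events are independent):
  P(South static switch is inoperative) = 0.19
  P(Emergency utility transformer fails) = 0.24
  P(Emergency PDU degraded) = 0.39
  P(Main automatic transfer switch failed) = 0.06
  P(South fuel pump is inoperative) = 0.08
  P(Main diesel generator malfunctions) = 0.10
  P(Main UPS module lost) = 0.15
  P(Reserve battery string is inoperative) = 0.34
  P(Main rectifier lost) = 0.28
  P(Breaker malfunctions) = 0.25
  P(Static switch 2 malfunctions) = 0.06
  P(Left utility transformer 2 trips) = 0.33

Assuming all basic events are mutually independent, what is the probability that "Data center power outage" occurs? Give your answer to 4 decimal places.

0.2673

P(Utility feed down) [AND] = 0.24 × 0.39 × 0.06 = 0.005616
P(Bus A inoperative) [OR] = 1 − (1−0.10) × (1−0.15) × (1−0.34) = 0.495100
P(Bus B lost) [OR] = 1 − (1−0.08) × (1−0.495100) × (1−0.28) × (1−0.25) = 0.749166
P(Distribution tier down) [OR] = 1 − (1−0.19) × (1−0.005616) × (1−0.749166) × (1−0.06) = 0.810088
P(Data center power outage) [AND] = 0.810088 × 0.33 = 0.267329
Rounded to 4 decimal places: P(Data center power outage) ≈ 0.2673.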